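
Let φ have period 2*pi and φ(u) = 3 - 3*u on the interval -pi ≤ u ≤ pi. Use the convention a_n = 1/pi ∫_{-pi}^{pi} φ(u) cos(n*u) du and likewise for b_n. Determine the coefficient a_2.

a_2 = 1/pi ∫_{-pi}^{pi} φ(u) cos(2*u) du.
Integrating by parts (boundary term plus one more integral), an antiderivative of (3 - 3*u) cos(2*u) is -3*u*sin(2*u)/2 + 3*sin(2*u)/2 - 3*cos(2*u)/4; evaluating from -pi to pi: ∫_{-pi}^{pi} (3 - 3*u) cos(2*u) du = (-3/4) - (-3/4) = 0.
Hence a_2 = (1/pi)·(0) = 0.

0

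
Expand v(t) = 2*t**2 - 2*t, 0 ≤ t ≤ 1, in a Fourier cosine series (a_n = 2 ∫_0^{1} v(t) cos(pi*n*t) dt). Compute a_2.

2/pi**2

a_2 = 2 ∫_0^{1} (2*t**2 - 2*t) cos(2*pi*t) dt.
Integrating by parts twice (tabular method), an antiderivative of (2*t**2 - 2*t) cos(2*pi*t) is t**2*sin(2*pi*t)/pi - t*sin(2*pi*t)/pi + t*cos(2*pi*t)/pi**2 - sin(2*pi*t)/(2*pi**3) - cos(2*pi*t)/(2*pi**2); evaluating from 0 to 1: ∫_{0}^{1} (2*t**2 - 2*t) cos(2*pi*t) dt = (1/(2*pi**2)) - (-1/(2*pi**2)) = pi**(-2).
Hence a_2 = 2·(pi**(-2)) = 2/pi**2.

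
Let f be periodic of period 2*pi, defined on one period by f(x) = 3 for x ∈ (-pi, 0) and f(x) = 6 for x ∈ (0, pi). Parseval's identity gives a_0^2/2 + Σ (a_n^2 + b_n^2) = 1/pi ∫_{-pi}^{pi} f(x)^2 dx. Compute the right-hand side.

45

1/pi ∫_{-pi}^{pi} f(x)^2 dx = 1/pi · (45*pi) = 45.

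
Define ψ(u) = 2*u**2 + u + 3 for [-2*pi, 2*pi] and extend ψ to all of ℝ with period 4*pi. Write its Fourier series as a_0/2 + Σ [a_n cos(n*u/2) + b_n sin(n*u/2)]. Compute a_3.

-32/9

a_3 = (1/(2*pi)) ∫_{-2*pi}^{2*pi} ψ(u) cos(3*u/2) du.
Integrating by parts twice (tabular method), an antiderivative of (2*u**2 + u + 3) cos(3*u/2) is 4*u**2*sin(3*u/2)/3 + 2*u*sin(3*u/2)/3 + 16*u*cos(3*u/2)/9 + 22*sin(3*u/2)/27 + 4*cos(3*u/2)/9; evaluating from -2*pi to 2*pi: ∫_{-2*pi}^{2*pi} (2*u**2 + u + 3) cos(3*u/2) du = (-32*pi/9 - 4/9) - (-4/9 + 32*pi/9) = -64*pi/9.
Hence a_3 = (1/(2*pi))·(-64*pi/9) = -32/9.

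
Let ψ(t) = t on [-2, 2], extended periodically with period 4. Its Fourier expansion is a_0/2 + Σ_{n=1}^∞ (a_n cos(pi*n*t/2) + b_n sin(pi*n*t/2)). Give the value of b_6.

-2/(3*pi)

b_6 = 1/2 ∫_{-2}^{2} ψ(t) sin(3*pi*t) dt.
ψ is odd and sin(3*pi*t) is odd, so the integrand is even and b_6 = ∫_0^{2} ψ(t) sin(3*pi*t) dt.
Integrating by parts (boundary term plus one more integral), an antiderivative of (t) sin(3*pi*t) is -t*cos(3*pi*t)/(3*pi) + sin(3*pi*t)/(9*pi**2); evaluating from 0 to 2: ∫_{0}^{2} (t) sin(3*pi*t) dt = (-2/(3*pi)) - (0) = -2/(3*pi).
Hence b_6 = -2/(3*pi).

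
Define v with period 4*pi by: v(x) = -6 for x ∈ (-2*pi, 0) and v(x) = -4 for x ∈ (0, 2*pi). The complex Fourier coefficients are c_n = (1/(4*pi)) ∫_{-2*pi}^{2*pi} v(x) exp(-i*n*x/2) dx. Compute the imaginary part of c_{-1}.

2/pi

Since v is real-valued, Im(c_{-1}) = -(1/(4*pi)) ∫_{-2*pi}^{2*pi} v(x) sin(-x/2) dx = b_{1}/2.
Split the integral at the breakpoints.
Directly, an antiderivative of (-6) sin(-x/2) is -12*cos(x/2); evaluating from -2*pi to 0: ∫_{-2*pi}^{0} (-6) sin(-x/2) dx = (-12) - (12) = -24.
Directly, an antiderivative of (-4) sin(-x/2) is -8*cos(x/2); evaluating from 0 to 2*pi: ∫_{0}^{2*pi} (-4) sin(-x/2) dx = (8) - (-8) = 16.
So ∫_{-2*pi}^{2*pi} v(x) sin(-x/2) dx = -8.
Hence Im(c_{-1}) = (-1/(4*pi))·(-8) = 2/pi.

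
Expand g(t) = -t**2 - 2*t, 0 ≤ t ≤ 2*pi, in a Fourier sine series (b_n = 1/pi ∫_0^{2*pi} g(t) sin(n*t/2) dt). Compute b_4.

2 + 2*pi

b_4 = 1/pi ∫_0^{2*pi} (-t**2 - 2*t) sin(2*t) dt.
Integrating by parts twice (tabular method), an antiderivative of (-t**2 - 2*t) sin(2*t) is t**2*cos(2*t)/2 - t*sin(2*t)/2 + t*cos(2*t) - sin(2*t)/2 - cos(2*t)/4; evaluating from 0 to 2*pi: ∫_{0}^{2*pi} (-t**2 - 2*t) sin(2*t) dt = (-1/4 + 2*pi + 2*pi**2) - (-1/4) = 2*pi*(1 + pi).
Hence b_4 = (1/pi)·(2*pi*(1 + pi)) = 2 + 2*pi.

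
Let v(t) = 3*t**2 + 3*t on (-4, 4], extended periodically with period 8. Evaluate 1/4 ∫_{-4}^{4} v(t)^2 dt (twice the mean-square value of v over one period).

5088/5

1/4 ∫_{-4}^{4} v(t)^2 dt = 1/4 · (20352/5) = 5088/5.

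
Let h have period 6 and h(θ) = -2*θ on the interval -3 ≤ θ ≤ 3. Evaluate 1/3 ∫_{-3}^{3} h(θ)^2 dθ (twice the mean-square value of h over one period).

24

1/3 ∫_{-3}^{3} h(θ)^2 dθ = 1/3 · (72) = 24.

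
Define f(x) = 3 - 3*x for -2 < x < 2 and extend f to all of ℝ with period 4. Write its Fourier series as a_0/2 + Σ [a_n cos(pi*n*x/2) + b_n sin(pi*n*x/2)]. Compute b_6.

b_6 = 1/2 ∫_{-2}^{2} f(x) sin(3*pi*x) dx.
Integrating by parts (boundary term plus one more integral), an antiderivative of (3 - 3*x) sin(3*pi*x) is x*cos(3*pi*x)/pi - sin(3*pi*x)/(3*pi**2) - cos(3*pi*x)/pi; evaluating from -2 to 2: ∫_{-2}^{2} (3 - 3*x) sin(3*pi*x) dx = (1/pi) - (-3/pi) = 4/pi.
Hence b_6 = (1/2)·(4/pi) = 2/pi.

2/pi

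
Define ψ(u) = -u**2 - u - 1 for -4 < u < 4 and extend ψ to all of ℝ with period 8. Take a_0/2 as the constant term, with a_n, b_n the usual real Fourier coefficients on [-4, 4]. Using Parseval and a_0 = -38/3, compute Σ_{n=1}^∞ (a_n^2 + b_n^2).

Parseval: a_0^2/2 + Σ_{n≥1} (a_n^2+b_n^2) = 1/4 ∫_{-4}^{4} ψ(u)^2 du = 682/5.
Subtract a_0^2/2 = 722/9: Σ (a_n^2+b_n^2) = 2528/45.

2528/45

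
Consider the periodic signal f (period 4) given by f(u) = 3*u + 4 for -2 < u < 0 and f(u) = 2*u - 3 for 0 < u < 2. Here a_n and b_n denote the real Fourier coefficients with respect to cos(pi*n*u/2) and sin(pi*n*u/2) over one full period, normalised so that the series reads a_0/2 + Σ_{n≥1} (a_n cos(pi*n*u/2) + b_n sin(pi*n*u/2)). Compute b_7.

b_7 = 1/2 ∫_{-2}^{2} f(u) sin(7*pi*u/2) du.
Split the integral at the breakpoints.
Integrating by parts (boundary term plus one more integral), an antiderivative of (3*u + 4) sin(7*pi*u/2) is -6*u*cos(7*pi*u/2)/(7*pi) + 12*sin(7*pi*u/2)/(49*pi**2) - 8*cos(7*pi*u/2)/(7*pi); evaluating from -2 to 0: ∫_{-2}^{0} (3*u + 4) sin(7*pi*u/2) du = (-8/(7*pi)) - (-4/(7*pi)) = -4/(7*pi).
Integrating by parts (boundary term plus one more integral), an antiderivative of (2*u - 3) sin(7*pi*u/2) is -4*u*cos(7*pi*u/2)/(7*pi) + 8*sin(7*pi*u/2)/(49*pi**2) + 6*cos(7*pi*u/2)/(7*pi); evaluating from 0 to 2: ∫_{0}^{2} (2*u - 3) sin(7*pi*u/2) du = (2/(7*pi)) - (6/(7*pi)) = -4/(7*pi).
Summing the pieces and multiplying by (1/2) gives b_7 = -4/(7*pi).

-4/(7*pi)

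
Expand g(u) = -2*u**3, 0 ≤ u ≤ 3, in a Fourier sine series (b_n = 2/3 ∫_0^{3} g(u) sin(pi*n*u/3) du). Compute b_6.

b_6 = 2/3 ∫_0^{3} (-2*u**3) sin(2*pi*u) du.
Integrating by parts three times (tabular method), an antiderivative of (-2*u**3) sin(2*pi*u) is u**3*cos(2*pi*u)/pi - 3*u**2*sin(2*pi*u)/(2*pi**2) - 3*u*cos(2*pi*u)/(2*pi**3) + 3*sin(2*pi*u)/(4*pi**4); evaluating from 0 to 3: ∫_{0}^{3} (-2*u**3) sin(2*pi*u) du = (-9/(2*pi**3) + 27/pi) - (0) = -9/(2*pi**3) + 27/pi.
Hence b_6 = (2/3)·(-9/(2*pi**3) + 27/pi) = -3/pi**3 + 18/pi.

-3/pi**3 + 18/pi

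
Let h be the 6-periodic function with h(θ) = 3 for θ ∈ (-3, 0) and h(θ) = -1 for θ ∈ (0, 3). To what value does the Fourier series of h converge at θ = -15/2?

3

θ = -15/2 differs from θ = -3/2 by -1 full period(s), and the series is 6-periodic.
h is continuous at θ = -3/2 with value 3, so the series converges to 3 there.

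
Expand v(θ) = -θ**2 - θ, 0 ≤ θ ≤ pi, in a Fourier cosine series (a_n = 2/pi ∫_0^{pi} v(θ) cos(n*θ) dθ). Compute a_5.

4*(1 + pi)/(25*pi)

a_5 = 2/pi ∫_0^{pi} (-θ**2 - θ) cos(5*θ) dθ.
Integrating by parts twice (tabular method), an antiderivative of (-θ**2 - θ) cos(5*θ) is -θ**2*sin(5*θ)/5 - θ*sin(5*θ)/5 - 2*θ*cos(5*θ)/25 + 2*sin(5*θ)/125 - cos(5*θ)/25; evaluating from 0 to pi: ∫_{0}^{pi} (-θ**2 - θ) cos(5*θ) dθ = (1/25 + 2*pi/25) - (-1/25) = 2/25 + 2*pi/25.
Hence a_5 = (2/pi)·(2/25 + 2*pi/25) = 4*(1 + pi)/(25*pi).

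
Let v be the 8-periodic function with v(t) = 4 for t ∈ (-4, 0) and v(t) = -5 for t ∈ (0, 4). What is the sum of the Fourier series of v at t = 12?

-1/2

t = 12 differs from t = -4 by 2 full period(s), and the series is 8-periodic.
At t = -4 the one-sided limits are v(-4^-) = -5 and v(-4^+) = 4.
By Dirichlet's theorem the series converges to their average, [(-5) + (4)]/2 = -1/2.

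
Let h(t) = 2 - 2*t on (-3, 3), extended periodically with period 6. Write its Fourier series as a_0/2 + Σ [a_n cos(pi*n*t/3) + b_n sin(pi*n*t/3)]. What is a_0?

4

a_0 = 1/3 ∫_{-3}^{3} h(t) dt = 1/3 · (12) = 4.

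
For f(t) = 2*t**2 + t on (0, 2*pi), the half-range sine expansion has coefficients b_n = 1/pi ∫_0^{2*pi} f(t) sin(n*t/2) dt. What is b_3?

4*(-16 + 9*pi + 36*pi**2)/(27*pi)

b_3 = 1/pi ∫_0^{2*pi} (2*t**2 + t) sin(3*t/2) dt.
Integrating by parts twice (tabular method), an antiderivative of (2*t**2 + t) sin(3*t/2) is -4*t**2*cos(3*t/2)/3 + 16*t*sin(3*t/2)/9 - 2*t*cos(3*t/2)/3 + 4*sin(3*t/2)/9 + 32*cos(3*t/2)/27; evaluating from 0 to 2*pi: ∫_{0}^{2*pi} (2*t**2 + t) sin(3*t/2) dt = (-32/27 + 4*pi/3 + 16*pi**2/3) - (32/27) = -64/27 + 4*pi/3 + 16*pi**2/3.
Hence b_3 = (1/pi)·(-64/27 + 4*pi/3 + 16*pi**2/3) = 4*(-16 + 9*pi + 36*pi**2)/(27*pi).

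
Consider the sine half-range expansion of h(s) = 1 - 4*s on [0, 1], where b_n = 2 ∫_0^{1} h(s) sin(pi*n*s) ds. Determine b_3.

b_3 = 2 ∫_0^{1} (1 - 4*s) sin(3*pi*s) ds.
Integrating by parts (boundary term plus one more integral), an antiderivative of (1 - 4*s) sin(3*pi*s) is 4*s*cos(3*pi*s)/(3*pi) - 4*sin(3*pi*s)/(9*pi**2) - cos(3*pi*s)/(3*pi); evaluating from 0 to 1: ∫_{0}^{1} (1 - 4*s) sin(3*pi*s) ds = (-1/pi) - (-1/(3*pi)) = -2/(3*pi).
Hence b_3 = 2·(-2/(3*pi)) = -4/(3*pi).

-4/(3*pi)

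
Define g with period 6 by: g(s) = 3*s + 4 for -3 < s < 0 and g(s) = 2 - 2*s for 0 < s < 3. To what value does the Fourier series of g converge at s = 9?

s = 9 differs from s = 3 by 1 full period(s), and the series is 6-periodic.
At s = 3 the one-sided limits are g(3^-) = -4 and g(3^+) = -5.
By Dirichlet's theorem the series converges to their average, [(-4) + (-5)]/2 = -9/2.

-9/2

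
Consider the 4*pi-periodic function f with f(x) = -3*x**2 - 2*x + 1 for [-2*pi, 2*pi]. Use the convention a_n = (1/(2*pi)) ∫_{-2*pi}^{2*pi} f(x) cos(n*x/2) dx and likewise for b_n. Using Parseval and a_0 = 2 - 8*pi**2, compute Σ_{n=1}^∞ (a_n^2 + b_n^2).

Parseval: a_0^2/2 + Σ_{n≥1} (a_n^2+b_n^2) = (1/(2*pi)) ∫_{-2*pi}^{2*pi} f(x)^2 dx = -16*pi**2/3 + 2 + 288*pi**4/5.
Subtract a_0^2/2 = 2*(1 - 4*pi**2)**2: Σ (a_n^2+b_n^2) = 32*pi**2*(5 + 12*pi**2)/15.

32*pi**2*(5 + 12*pi**2)/15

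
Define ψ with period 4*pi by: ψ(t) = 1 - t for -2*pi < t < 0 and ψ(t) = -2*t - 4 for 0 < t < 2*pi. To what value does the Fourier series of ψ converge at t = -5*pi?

t = -5*pi differs from t = -pi by -1 full period(s), and the series is 4*pi-periodic.
ψ is continuous at t = -pi with value 1 + pi, so the series converges to 1 + pi there.

1 + pi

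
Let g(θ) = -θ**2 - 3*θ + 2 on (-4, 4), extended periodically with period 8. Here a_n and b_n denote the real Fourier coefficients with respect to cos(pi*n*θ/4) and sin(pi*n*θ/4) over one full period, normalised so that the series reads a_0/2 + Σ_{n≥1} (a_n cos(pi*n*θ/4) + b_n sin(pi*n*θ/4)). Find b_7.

b_7 = 1/4 ∫_{-4}^{4} g(θ) sin(7*pi*θ/4) dθ.
Integrating by parts twice (tabular method), an antiderivative of (-θ**2 - 3*θ + 2) sin(7*pi*θ/4) is 4*θ**2*cos(7*pi*θ/4)/(7*pi) - 32*θ*sin(7*pi*θ/4)/(49*pi**2) + 12*θ*cos(7*pi*θ/4)/(7*pi) - 48*sin(7*pi*θ/4)/(49*pi**2) - 8*cos(7*pi*θ/4)/(7*pi) - 128*cos(7*pi*θ/4)/(343*pi**3); evaluating from -4 to 4: ∫_{-4}^{4} (-θ**2 - 3*θ + 2) sin(7*pi*θ/4) dθ = (8*(16 - 637*pi**2)/(343*pi**3)) - (8*(16 - 49*pi**2)/(343*pi**3)) = -96/(7*pi).
Hence b_7 = (1/4)·(-96/(7*pi)) = -24/(7*pi).

-24/(7*pi)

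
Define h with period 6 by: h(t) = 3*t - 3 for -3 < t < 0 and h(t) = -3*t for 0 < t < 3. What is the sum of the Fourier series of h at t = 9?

t = 9 differs from t = -3 by 2 full period(s), and the series is 6-periodic.
At t = -3 the one-sided limits are h(-3^-) = -9 and h(-3^+) = -12.
By Dirichlet's theorem the series converges to their average, [(-9) + (-12)]/2 = -21/2.

-21/2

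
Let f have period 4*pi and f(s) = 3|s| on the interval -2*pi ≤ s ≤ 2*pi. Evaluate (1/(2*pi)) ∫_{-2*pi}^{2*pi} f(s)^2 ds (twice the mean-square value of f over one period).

24*pi**2

(1/(2*pi)) ∫_{-2*pi}^{2*pi} f(s)^2 ds = (1/(2*pi)) · (48*pi**3) = 24*pi**2.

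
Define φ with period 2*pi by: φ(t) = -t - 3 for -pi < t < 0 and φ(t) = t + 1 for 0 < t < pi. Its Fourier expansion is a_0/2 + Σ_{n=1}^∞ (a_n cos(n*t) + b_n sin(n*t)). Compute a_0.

-2 + pi

a_0 = 1/pi ∫_{-pi}^{pi} φ(t) dt = 1/pi · (pi*(-2 + pi)) = -2 + pi.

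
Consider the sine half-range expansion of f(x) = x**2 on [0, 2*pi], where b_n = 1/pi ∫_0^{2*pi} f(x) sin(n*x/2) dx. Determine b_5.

8*(-4 + 25*pi**2)/(125*pi)

b_5 = 1/pi ∫_0^{2*pi} (x**2) sin(5*x/2) dx.
Integrating by parts twice (tabular method), an antiderivative of (x**2) sin(5*x/2) is -2*x**2*cos(5*x/2)/5 + 8*x*sin(5*x/2)/25 + 16*cos(5*x/2)/125; evaluating from 0 to 2*pi: ∫_{0}^{2*pi} (x**2) sin(5*x/2) dx = (-16/125 + 8*pi**2/5) - (16/125) = -32/125 + 8*pi**2/5.
Hence b_5 = (1/pi)·(-32/125 + 8*pi**2/5) = 8*(-4 + 25*pi**2)/(125*pi).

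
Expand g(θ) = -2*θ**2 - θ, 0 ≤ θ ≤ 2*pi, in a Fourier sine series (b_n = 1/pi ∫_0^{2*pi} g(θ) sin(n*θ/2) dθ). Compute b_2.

2 + 8*pi

b_2 = 1/pi ∫_0^{2*pi} (-2*θ**2 - θ) sin(θ) dθ.
Integrating by parts twice (tabular method), an antiderivative of (-2*θ**2 - θ) sin(θ) is 2*θ**2*cos(θ) - 4*θ*sin(θ) + θ*cos(θ) - sin(θ) - 4*cos(θ); evaluating from 0 to 2*pi: ∫_{0}^{2*pi} (-2*θ**2 - θ) sin(θ) dθ = (-4 + 2*pi + 8*pi**2) - (-4) = 2*pi*(1 + 4*pi).
Hence b_2 = (1/pi)·(2*pi*(1 + 4*pi)) = 2 + 8*pi.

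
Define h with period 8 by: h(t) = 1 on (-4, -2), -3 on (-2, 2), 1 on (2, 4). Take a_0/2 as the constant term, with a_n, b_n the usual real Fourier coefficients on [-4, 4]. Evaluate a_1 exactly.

a_1 = 1/4 ∫_{-4}^{4} h(t) cos(pi*t/4) dt.
h is even and cos(pi*t/4) is even, so the integrand is even and a_1 = 1/2 ∫_0^{4} h(t) cos(pi*t/4) dt.
Split the integral at the breakpoints.
Directly, an antiderivative of (-3) cos(pi*t/4) is -12*sin(pi*t/4)/pi; evaluating from 0 to 2: ∫_{0}^{2} (-3) cos(pi*t/4) dt = (-12/pi) - (0) = -12/pi.
Directly, an antiderivative of (1) cos(pi*t/4) is 4*sin(pi*t/4)/pi; evaluating from 2 to 4: ∫_{2}^{4} (1) cos(pi*t/4) dt = (0) - (4/pi) = -4/pi.
Summing the pieces and multiplying by (1/2) gives a_1 = -8/pi.

-8/pi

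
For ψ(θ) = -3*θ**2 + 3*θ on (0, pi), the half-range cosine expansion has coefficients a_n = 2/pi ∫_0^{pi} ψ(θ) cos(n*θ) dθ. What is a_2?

-3

a_2 = 2/pi ∫_0^{pi} (-3*θ**2 + 3*θ) cos(2*θ) dθ.
Integrating by parts twice (tabular method), an antiderivative of (-3*θ**2 + 3*θ) cos(2*θ) is -3*θ**2*sin(2*θ)/2 + 3*θ*sin(2*θ)/2 - 3*θ*cos(2*θ)/2 + 3*sin(2*θ)/4 + 3*cos(2*θ)/4; evaluating from 0 to pi: ∫_{0}^{pi} (-3*θ**2 + 3*θ) cos(2*θ) dθ = (3/4 - 3*pi/2) - (3/4) = -3*pi/2.
Hence a_2 = (2/pi)·(-3*pi/2) = -3.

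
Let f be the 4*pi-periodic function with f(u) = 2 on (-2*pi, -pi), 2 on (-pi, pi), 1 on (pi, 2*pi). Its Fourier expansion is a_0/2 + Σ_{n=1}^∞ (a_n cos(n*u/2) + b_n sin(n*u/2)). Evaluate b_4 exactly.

0

b_4 = (1/(2*pi)) ∫_{-2*pi}^{2*pi} f(u) sin(2*u) du.
Split the integral at the breakpoints.
Directly, an antiderivative of (2) sin(2*u) is -cos(2*u); evaluating from -2*pi to -pi: ∫_{-2*pi}^{-pi} (2) sin(2*u) du = (-1) - (-1) = 0.
Directly, an antiderivative of (2) sin(2*u) is -cos(2*u); evaluating from -pi to pi: ∫_{-pi}^{pi} (2) sin(2*u) du = (-1) - (-1) = 0.
Directly, an antiderivative of (1) sin(2*u) is -cos(2*u)/2; evaluating from pi to 2*pi: ∫_{pi}^{2*pi} (1) sin(2*u) du = (-1/2) - (-1/2) = 0.
Summing the pieces and multiplying by (1/(2*pi)) gives b_4 = 0.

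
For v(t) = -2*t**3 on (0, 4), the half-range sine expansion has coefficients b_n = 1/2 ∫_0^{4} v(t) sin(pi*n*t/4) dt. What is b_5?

256*(6 - 25*pi**2)/(125*pi**3)

b_5 = 1/2 ∫_0^{4} (-2*t**3) sin(5*pi*t/4) dt.
Integrating by parts three times (tabular method), an antiderivative of (-2*t**3) sin(5*pi*t/4) is 8*t**3*cos(5*pi*t/4)/(5*pi) - 96*t**2*sin(5*pi*t/4)/(25*pi**2) - 768*t*cos(5*pi*t/4)/(125*pi**3) + 3072*sin(5*pi*t/4)/(625*pi**4); evaluating from 0 to 4: ∫_{0}^{4} (-2*t**3) sin(5*pi*t/4) dt = (512*(6 - 25*pi**2)/(125*pi**3)) - (0) = 512*(6 - 25*pi**2)/(125*pi**3).
Hence b_5 = (1/2)·(512*(6 - 25*pi**2)/(125*pi**3)) = 256*(6 - 25*pi**2)/(125*pi**3).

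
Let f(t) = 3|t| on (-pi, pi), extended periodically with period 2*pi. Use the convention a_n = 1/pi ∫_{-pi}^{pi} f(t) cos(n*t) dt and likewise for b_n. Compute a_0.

a_0 = 1/pi ∫_{-pi}^{pi} f(t) dt = 1/pi · (3*pi**2) = 3*pi.

3*pi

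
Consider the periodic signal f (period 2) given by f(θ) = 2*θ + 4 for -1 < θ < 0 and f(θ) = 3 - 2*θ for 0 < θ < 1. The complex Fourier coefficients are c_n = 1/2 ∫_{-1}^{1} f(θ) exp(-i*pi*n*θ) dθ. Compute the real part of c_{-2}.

Since f is real-valued, Re(c_{-2}) = 1/2 ∫_{-1}^{1} f(θ) cos(-2*pi*θ) dθ = a_{2}/2.
Split the integral at the breakpoints.
Integrating by parts (boundary term plus one more integral), an antiderivative of (2*θ + 4) cos(-2*pi*θ) is θ*sin(2*pi*θ)/pi + 2*sin(2*pi*θ)/pi + cos(2*pi*θ)/(2*pi**2); evaluating from -1 to 0: ∫_{-1}^{0} (2*θ + 4) cos(-2*pi*θ) dθ = (1/(2*pi**2)) - (1/(2*pi**2)) = 0.
Integrating by parts (boundary term plus one more integral), an antiderivative of (3 - 2*θ) cos(-2*pi*θ) is -θ*sin(2*pi*θ)/pi + 3*sin(2*pi*θ)/(2*pi) - cos(2*pi*θ)/(2*pi**2); evaluating from 0 to 1: ∫_{0}^{1} (3 - 2*θ) cos(-2*pi*θ) dθ = (-1/(2*pi**2)) - (-1/(2*pi**2)) = 0.
So ∫_{-1}^{1} f(θ) cos(-2*pi*θ) dθ = 0.
Hence Re(c_{-2}) = (1/2)·(0) = 0.

0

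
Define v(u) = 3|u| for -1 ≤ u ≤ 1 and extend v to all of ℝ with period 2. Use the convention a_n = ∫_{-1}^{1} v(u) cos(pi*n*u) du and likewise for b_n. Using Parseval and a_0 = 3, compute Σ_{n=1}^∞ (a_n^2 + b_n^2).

Parseval: a_0^2/2 + Σ_{n≥1} (a_n^2+b_n^2) = ∫_{-1}^{1} v(u)^2 du = 6.
Subtract a_0^2/2 = 9/2: Σ (a_n^2+b_n^2) = 3/2.

3/2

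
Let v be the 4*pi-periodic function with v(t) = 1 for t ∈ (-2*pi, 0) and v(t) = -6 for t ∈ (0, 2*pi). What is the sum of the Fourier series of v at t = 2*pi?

At t = 2*pi the one-sided limits are v(2*pi^-) = -6 and v(2*pi^+) = 1.
By Dirichlet's theorem the series converges to their average, [(-6) + (1)]/2 = -5/2.

-5/2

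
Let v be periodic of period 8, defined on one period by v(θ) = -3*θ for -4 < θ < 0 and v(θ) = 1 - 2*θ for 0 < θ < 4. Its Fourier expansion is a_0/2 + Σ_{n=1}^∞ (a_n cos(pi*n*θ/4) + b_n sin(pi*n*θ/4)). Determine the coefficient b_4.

b_4 = 1/4 ∫_{-4}^{4} v(θ) sin(pi*θ) dθ.
Split the integral at the breakpoints.
Integrating by parts (boundary term plus one more integral), an antiderivative of (-3*θ) sin(pi*θ) is 3*θ*cos(pi*θ)/pi - 3*sin(pi*θ)/pi**2; evaluating from -4 to 0: ∫_{-4}^{0} (-3*θ) sin(pi*θ) dθ = (0) - (-12/pi) = 12/pi.
Integrating by parts (boundary term plus one more integral), an antiderivative of (1 - 2*θ) sin(pi*θ) is 2*θ*cos(pi*θ)/pi - 2*sin(pi*θ)/pi**2 - cos(pi*θ)/pi; evaluating from 0 to 4: ∫_{0}^{4} (1 - 2*θ) sin(pi*θ) dθ = (7/pi) - (-1/pi) = 8/pi.
Summing the pieces and multiplying by (1/4) gives b_4 = 5/pi.

5/pi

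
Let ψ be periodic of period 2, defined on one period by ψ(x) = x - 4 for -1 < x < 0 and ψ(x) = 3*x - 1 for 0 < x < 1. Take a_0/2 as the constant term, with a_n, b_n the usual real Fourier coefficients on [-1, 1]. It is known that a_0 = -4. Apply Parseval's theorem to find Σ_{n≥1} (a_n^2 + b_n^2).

40/3

Parseval: a_0^2/2 + Σ_{n≥1} (a_n^2+b_n^2) = ∫_{-1}^{1} ψ(x)^2 dx = 64/3.
Subtract a_0^2/2 = 8: Σ (a_n^2+b_n^2) = 40/3.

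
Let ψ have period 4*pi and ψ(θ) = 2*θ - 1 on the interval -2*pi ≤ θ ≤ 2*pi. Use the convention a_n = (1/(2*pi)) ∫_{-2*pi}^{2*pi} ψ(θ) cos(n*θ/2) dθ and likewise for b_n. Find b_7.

8/7

b_7 = (1/(2*pi)) ∫_{-2*pi}^{2*pi} ψ(θ) sin(7*θ/2) dθ.
Integrating by parts (boundary term plus one more integral), an antiderivative of (2*θ - 1) sin(7*θ/2) is -4*θ*cos(7*θ/2)/7 + 8*sin(7*θ/2)/49 + 2*cos(7*θ/2)/7; evaluating from -2*pi to 2*pi: ∫_{-2*pi}^{2*pi} (2*θ - 1) sin(7*θ/2) dθ = (-2/7 + 8*pi/7) - (-8*pi/7 - 2/7) = 16*pi/7.
Hence b_7 = (1/(2*pi))·(16*pi/7) = 8/7.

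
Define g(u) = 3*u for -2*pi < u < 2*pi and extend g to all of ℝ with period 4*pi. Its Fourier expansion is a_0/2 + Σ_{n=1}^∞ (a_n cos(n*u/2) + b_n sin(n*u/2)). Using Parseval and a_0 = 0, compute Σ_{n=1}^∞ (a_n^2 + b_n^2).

Parseval: a_0^2/2 + Σ_{n≥1} (a_n^2+b_n^2) = (1/(2*pi)) ∫_{-2*pi}^{2*pi} g(u)^2 du = 24*pi**2.
Subtract a_0^2/2 = 0: Σ (a_n^2+b_n^2) = 24*pi**2.

24*pi**2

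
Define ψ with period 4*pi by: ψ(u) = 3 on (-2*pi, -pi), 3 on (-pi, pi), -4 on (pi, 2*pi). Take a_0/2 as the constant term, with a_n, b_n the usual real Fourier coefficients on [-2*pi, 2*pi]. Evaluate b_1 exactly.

b_1 = (1/(2*pi)) ∫_{-2*pi}^{2*pi} ψ(u) sin(u/2) du.
Split the integral at the breakpoints.
Directly, an antiderivative of (3) sin(u/2) is -6*cos(u/2); evaluating from -2*pi to -pi: ∫_{-2*pi}^{-pi} (3) sin(u/2) du = (0) - (6) = -6.
Directly, an antiderivative of (3) sin(u/2) is -6*cos(u/2); evaluating from -pi to pi: ∫_{-pi}^{pi} (3) sin(u/2) du = (0) - (0) = 0.
Directly, an antiderivative of (-4) sin(u/2) is 8*cos(u/2); evaluating from pi to 2*pi: ∫_{pi}^{2*pi} (-4) sin(u/2) du = (-8) - (0) = -8.
Summing the pieces and multiplying by (1/(2*pi)) gives b_1 = -7/pi.

-7/pi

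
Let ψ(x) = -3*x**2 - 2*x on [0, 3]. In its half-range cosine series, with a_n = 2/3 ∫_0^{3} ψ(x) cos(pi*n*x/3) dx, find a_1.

132/pi**2

a_1 = 2/3 ∫_0^{3} (-3*x**2 - 2*x) cos(pi*x/3) dx.
Integrating by parts twice (tabular method), an antiderivative of (-3*x**2 - 2*x) cos(pi*x/3) is -9*x**2*sin(pi*x/3)/pi - 6*x*sin(pi*x/3)/pi - 54*x*cos(pi*x/3)/pi**2 + 162*sin(pi*x/3)/pi**3 - 18*cos(pi*x/3)/pi**2; evaluating from 0 to 3: ∫_{0}^{3} (-3*x**2 - 2*x) cos(pi*x/3) dx = (180/pi**2) - (-18/pi**2) = 198/pi**2.
Hence a_1 = (2/3)·(198/pi**2) = 132/pi**2.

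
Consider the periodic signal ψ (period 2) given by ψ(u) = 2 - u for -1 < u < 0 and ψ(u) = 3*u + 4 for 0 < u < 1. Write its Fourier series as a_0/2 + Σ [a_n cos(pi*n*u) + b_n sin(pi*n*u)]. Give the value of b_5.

b_5 = ∫_{-1}^{1} ψ(u) sin(5*pi*u) du.
Split the integral at the breakpoints.
Integrating by parts (boundary term plus one more integral), an antiderivative of (2 - u) sin(5*pi*u) is u*cos(5*pi*u)/(5*pi) - sin(5*pi*u)/(25*pi**2) - 2*cos(5*pi*u)/(5*pi); evaluating from -1 to 0: ∫_{-1}^{0} (2 - u) sin(5*pi*u) du = (-2/(5*pi)) - (3/(5*pi)) = -1/pi.
Integrating by parts (boundary term plus one more integral), an antiderivative of (3*u + 4) sin(5*pi*u) is -3*u*cos(5*pi*u)/(5*pi) + 3*sin(5*pi*u)/(25*pi**2) - 4*cos(5*pi*u)/(5*pi); evaluating from 0 to 1: ∫_{0}^{1} (3*u + 4) sin(5*pi*u) du = (7/(5*pi)) - (-4/(5*pi)) = 11/(5*pi).
Summing the pieces gives b_5 = 6/(5*pi).

6/(5*pi)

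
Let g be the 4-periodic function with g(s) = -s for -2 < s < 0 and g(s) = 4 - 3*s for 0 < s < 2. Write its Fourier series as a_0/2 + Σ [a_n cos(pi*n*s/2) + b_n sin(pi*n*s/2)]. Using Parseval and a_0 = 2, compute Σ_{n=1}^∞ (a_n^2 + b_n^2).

10/3

Parseval: a_0^2/2 + Σ_{n≥1} (a_n^2+b_n^2) = 1/2 ∫_{-2}^{2} g(s)^2 ds = 16/3.
Subtract a_0^2/2 = 2: Σ (a_n^2+b_n^2) = 10/3.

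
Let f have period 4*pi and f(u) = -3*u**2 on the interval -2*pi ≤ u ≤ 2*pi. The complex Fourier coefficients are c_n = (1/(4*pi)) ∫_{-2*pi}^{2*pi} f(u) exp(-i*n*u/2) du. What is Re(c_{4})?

-3/2

Since f is real-valued, Re(c_{4}) = (1/(4*pi)) ∫_{-2*pi}^{2*pi} f(u) cos(2*u) du = a_{4}/2.
f is even and cos(2*u) is even, so the integrand is even: ∫_{-2*pi}^{2*pi} f(u) cos(2*u) du = 2∫_0^{2*pi} f(u) cos(2*u) du.
Integrating by parts twice (tabular method), an antiderivative of (-3*u**2) cos(2*u) is -3*u**2*sin(2*u)/2 - 3*u*cos(2*u)/2 + 3*sin(2*u)/4; evaluating from 0 to 2*pi: ∫_{0}^{2*pi} (-3*u**2) cos(2*u) du = (-3*pi) - (0) = -3*pi.
So ∫_{-2*pi}^{2*pi} f(u) cos(2*u) du = -6*pi.
Hence Re(c_{4}) = (1/(4*pi))·(-6*pi) = -3/2.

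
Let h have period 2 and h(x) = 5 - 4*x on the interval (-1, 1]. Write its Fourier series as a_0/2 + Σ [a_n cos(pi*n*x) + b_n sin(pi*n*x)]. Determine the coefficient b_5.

-8/(5*pi)

b_5 = ∫_{-1}^{1} h(x) sin(5*pi*x) dx.
Integrating by parts (boundary term plus one more integral), an antiderivative of (5 - 4*x) sin(5*pi*x) is 4*x*cos(5*pi*x)/(5*pi) - 4*sin(5*pi*x)/(25*pi**2) - cos(5*pi*x)/pi; evaluating from -1 to 1: ∫_{-1}^{1} (5 - 4*x) sin(5*pi*x) dx = (1/(5*pi)) - (9/(5*pi)) = -8/(5*pi).
Hence b_5 = -8/(5*pi).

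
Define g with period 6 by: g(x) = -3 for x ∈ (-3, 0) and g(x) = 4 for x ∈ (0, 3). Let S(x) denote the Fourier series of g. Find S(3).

At x = 3 the one-sided limits are g(3^-) = 4 and g(3^+) = -3.
By Dirichlet's theorem the series converges to their average, [(4) + (-3)]/2 = 1/2.

1/2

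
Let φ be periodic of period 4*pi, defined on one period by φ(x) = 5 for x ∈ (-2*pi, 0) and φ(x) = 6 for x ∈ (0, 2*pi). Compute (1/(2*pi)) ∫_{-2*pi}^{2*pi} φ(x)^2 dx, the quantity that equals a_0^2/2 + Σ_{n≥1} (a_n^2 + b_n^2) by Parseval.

(1/(2*pi)) ∫_{-2*pi}^{2*pi} φ(x)^2 dx = (1/(2*pi)) · (122*pi) = 61.

61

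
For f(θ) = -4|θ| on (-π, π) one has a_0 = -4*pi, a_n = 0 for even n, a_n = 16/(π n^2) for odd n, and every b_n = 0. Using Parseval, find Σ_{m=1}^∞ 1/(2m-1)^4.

pi**4/96

Parseval: a_0^2/2 + Σ a_n^2 = (1/π) ∫_{-π}^{π} f(θ)^2 dθ = 32*pi**2/3.
Subtract a_0^2/2 = 8*pi**2: Σ a_n^2 = 8*pi**2/3.
Only odd n contribute, with a_n^2 = 256/(π^2 n^4), so Σ_{m≥1} 1/(2m-1)^4 = π^2·(8*pi**2/3)/256 = pi**4/96.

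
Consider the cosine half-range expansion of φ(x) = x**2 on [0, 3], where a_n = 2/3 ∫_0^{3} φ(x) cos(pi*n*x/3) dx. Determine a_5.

a_5 = 2/3 ∫_0^{3} (x**2) cos(5*pi*x/3) dx.
Integrating by parts twice (tabular method), an antiderivative of (x**2) cos(5*pi*x/3) is 3*x**2*sin(5*pi*x/3)/(5*pi) + 18*x*cos(5*pi*x/3)/(25*pi**2) - 54*sin(5*pi*x/3)/(125*pi**3); evaluating from 0 to 3: ∫_{0}^{3} (x**2) cos(5*pi*x/3) dx = (-54/(25*pi**2)) - (0) = -54/(25*pi**2).
Hence a_5 = (2/3)·(-54/(25*pi**2)) = -36/(25*pi**2).

-36/(25*pi**2)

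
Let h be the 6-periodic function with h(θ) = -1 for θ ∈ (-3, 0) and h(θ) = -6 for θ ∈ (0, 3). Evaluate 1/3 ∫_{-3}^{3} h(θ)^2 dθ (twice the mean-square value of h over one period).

1/3 ∫_{-3}^{3} h(θ)^2 dθ = 1/3 · (111) = 37.

37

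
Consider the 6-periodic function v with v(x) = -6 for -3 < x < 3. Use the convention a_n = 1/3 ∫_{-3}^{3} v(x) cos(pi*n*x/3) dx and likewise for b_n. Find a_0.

a_0 = 1/3 ∫_{-3}^{3} v(x) dx = 1/3 · (-36) = -12.

-12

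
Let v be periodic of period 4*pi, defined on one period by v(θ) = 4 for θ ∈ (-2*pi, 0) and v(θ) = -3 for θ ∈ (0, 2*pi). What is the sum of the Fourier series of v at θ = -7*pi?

θ = -7*pi differs from θ = pi by -2 full period(s), and the series is 4*pi-periodic.
v is continuous at θ = pi with value -3, so the series converges to -3 there.

-3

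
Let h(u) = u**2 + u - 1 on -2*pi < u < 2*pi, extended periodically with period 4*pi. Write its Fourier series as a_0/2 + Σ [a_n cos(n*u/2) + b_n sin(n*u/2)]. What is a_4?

a_4 = (1/(2*pi)) ∫_{-2*pi}^{2*pi} h(u) cos(2*u) du.
Integrating by parts twice (tabular method), an antiderivative of (u**2 + u - 1) cos(2*u) is u**2*sin(2*u)/2 + u*sin(2*u)/2 + u*cos(2*u)/2 - 3*sin(2*u)/4 + cos(2*u)/4; evaluating from -2*pi to 2*pi: ∫_{-2*pi}^{2*pi} (u**2 + u - 1) cos(2*u) du = (1/4 + pi) - (1/4 - pi) = 2*pi.
Hence a_4 = (1/(2*pi))·(2*pi) = 1.

1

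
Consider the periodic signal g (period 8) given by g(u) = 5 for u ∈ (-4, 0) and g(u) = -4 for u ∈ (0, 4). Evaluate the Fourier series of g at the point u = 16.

1/2

u = 16 differs from u = 0 by 2 full period(s), and the series is 8-periodic.
At u = 0 the one-sided limits are g(0^-) = 5 and g(0^+) = -4.
By Dirichlet's theorem the series converges to their average, [(5) + (-4)]/2 = 1/2.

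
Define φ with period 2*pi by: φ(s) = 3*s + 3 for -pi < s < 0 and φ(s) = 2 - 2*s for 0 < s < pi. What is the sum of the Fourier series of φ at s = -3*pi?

s = -3*pi differs from s = pi by -2 full period(s), and the series is 2*pi-periodic.
At s = pi the one-sided limits are φ(pi^-) = 2 - 2*pi and φ(pi^+) = 3 - 3*pi.
By Dirichlet's theorem the series converges to their average, [(2 - 2*pi) + (3 - 3*pi)]/2 = 5/2 - 5*pi/2.

5/2 - 5*pi/2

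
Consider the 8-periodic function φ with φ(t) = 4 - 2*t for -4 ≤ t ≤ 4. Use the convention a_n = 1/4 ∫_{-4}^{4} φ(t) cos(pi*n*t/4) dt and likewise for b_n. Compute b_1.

b_1 = 1/4 ∫_{-4}^{4} φ(t) sin(pi*t/4) dt.
Integrating by parts (boundary term plus one more integral), an antiderivative of (4 - 2*t) sin(pi*t/4) is 8*t*cos(pi*t/4)/pi - 32*sin(pi*t/4)/pi**2 - 16*cos(pi*t/4)/pi; evaluating from -4 to 4: ∫_{-4}^{4} (4 - 2*t) sin(pi*t/4) dt = (-16/pi) - (48/pi) = -64/pi.
Hence b_1 = (1/4)·(-64/pi) = -16/pi.

-16/pi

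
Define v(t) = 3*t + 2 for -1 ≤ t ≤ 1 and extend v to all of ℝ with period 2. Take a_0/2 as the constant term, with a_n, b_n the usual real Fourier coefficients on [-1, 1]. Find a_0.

a_0 = ∫_{-1}^{1} v(t) dt = 4.

4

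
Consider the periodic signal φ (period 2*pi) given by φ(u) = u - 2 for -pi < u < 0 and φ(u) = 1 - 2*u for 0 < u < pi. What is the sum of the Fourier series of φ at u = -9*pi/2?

u = -9*pi/2 differs from u = -pi/2 by -2 full period(s), and the series is 2*pi-periodic.
φ is continuous at u = -pi/2 with value -2 - pi/2, so the series converges to -2 - pi/2 there.

-2 - pi/2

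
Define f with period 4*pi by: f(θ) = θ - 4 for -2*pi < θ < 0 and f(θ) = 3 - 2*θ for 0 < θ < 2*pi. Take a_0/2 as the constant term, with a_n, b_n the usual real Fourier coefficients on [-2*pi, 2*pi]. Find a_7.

12/(49*pi)

a_7 = (1/(2*pi)) ∫_{-2*pi}^{2*pi} f(θ) cos(7*θ/2) dθ.
Split the integral at the breakpoints.
Integrating by parts (boundary term plus one more integral), an antiderivative of (θ - 4) cos(7*θ/2) is 2*θ*sin(7*θ/2)/7 - 8*sin(7*θ/2)/7 + 4*cos(7*θ/2)/49; evaluating from -2*pi to 0: ∫_{-2*pi}^{0} (θ - 4) cos(7*θ/2) dθ = (4/49) - (-4/49) = 8/49.
Integrating by parts (boundary term plus one more integral), an antiderivative of (3 - 2*θ) cos(7*θ/2) is -4*θ*sin(7*θ/2)/7 + 6*sin(7*θ/2)/7 - 8*cos(7*θ/2)/49; evaluating from 0 to 2*pi: ∫_{0}^{2*pi} (3 - 2*θ) cos(7*θ/2) dθ = (8/49) - (-8/49) = 16/49.
Summing the pieces and multiplying by (1/(2*pi)) gives a_7 = 12/(49*pi).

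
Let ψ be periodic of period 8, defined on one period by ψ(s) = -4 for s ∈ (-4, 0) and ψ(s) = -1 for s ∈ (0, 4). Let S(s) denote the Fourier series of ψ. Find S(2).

ψ is continuous at s = 2 with value -1, so the series converges to -1 there.

-1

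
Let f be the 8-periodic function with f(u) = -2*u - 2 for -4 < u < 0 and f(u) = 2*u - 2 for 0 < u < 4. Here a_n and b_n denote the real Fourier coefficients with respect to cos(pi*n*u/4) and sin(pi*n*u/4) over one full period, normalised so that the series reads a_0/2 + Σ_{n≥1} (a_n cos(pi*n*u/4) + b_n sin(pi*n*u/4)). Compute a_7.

a_7 = 1/4 ∫_{-4}^{4} f(u) cos(7*pi*u/4) du.
f is even and cos(7*pi*u/4) is even, so the integrand is even and a_7 = 1/2 ∫_0^{4} f(u) cos(7*pi*u/4) du.
Integrating by parts (boundary term plus one more integral), an antiderivative of (2*u - 2) cos(7*pi*u/4) is 8*u*sin(7*pi*u/4)/(7*pi) - 8*sin(7*pi*u/4)/(7*pi) + 32*cos(7*pi*u/4)/(49*pi**2); evaluating from 0 to 4: ∫_{0}^{4} (2*u - 2) cos(7*pi*u/4) du = (-32/(49*pi**2)) - (32/(49*pi**2)) = -64/(49*pi**2).
Hence a_7 = (1/2)·(-64/(49*pi**2)) = -32/(49*pi**2).

-32/(49*pi**2)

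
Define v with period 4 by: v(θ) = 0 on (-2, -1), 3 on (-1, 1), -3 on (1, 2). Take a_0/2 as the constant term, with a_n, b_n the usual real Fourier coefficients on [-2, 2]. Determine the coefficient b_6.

b_6 = 1/2 ∫_{-2}^{2} v(θ) sin(3*pi*θ) dθ.
Split the integral at the breakpoints.
∫_{-2}^{-1} (0) sin(3*pi*θ) dθ = 0.
Directly, an antiderivative of (3) sin(3*pi*θ) is -cos(3*pi*θ)/pi; evaluating from -1 to 1: ∫_{-1}^{1} (3) sin(3*pi*θ) dθ = (1/pi) - (1/pi) = 0.
Directly, an antiderivative of (-3) sin(3*pi*θ) is cos(3*pi*θ)/pi; evaluating from 1 to 2: ∫_{1}^{2} (-3) sin(3*pi*θ) dθ = (1/pi) - (-1/pi) = 2/pi.
Summing the pieces and multiplying by (1/2) gives b_6 = 1/pi.

1/pi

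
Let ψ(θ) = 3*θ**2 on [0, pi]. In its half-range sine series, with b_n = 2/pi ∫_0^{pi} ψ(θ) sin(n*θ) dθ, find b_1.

b_1 = 2/pi ∫_0^{pi} (3*θ**2) sin(θ) dθ.
Integrating by parts twice (tabular method), an antiderivative of (3*θ**2) sin(θ) is -3*θ**2*cos(θ) + 6*θ*sin(θ) + 6*cos(θ); evaluating from 0 to pi: ∫_{0}^{pi} (3*θ**2) sin(θ) dθ = (-6 + 3*pi**2) - (6) = -12 + 3*pi**2.
Hence b_1 = (2/pi)·(-12 + 3*pi**2) = -24/pi + 6*pi.

-24/pi + 6*pi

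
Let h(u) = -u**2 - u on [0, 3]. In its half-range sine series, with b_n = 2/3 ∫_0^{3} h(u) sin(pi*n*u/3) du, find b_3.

-8/pi + 8/(3*pi**3)

b_3 = 2/3 ∫_0^{3} (-u**2 - u) sin(pi*u) du.
Integrating by parts twice (tabular method), an antiderivative of (-u**2 - u) sin(pi*u) is u**2*cos(pi*u)/pi - 2*u*sin(pi*u)/pi**2 + u*cos(pi*u)/pi - sin(pi*u)/pi**2 - 2*cos(pi*u)/pi**3; evaluating from 0 to 3: ∫_{0}^{3} (-u**2 - u) sin(pi*u) du = (-12/pi + 2/pi**3) - (-2/pi**3) = -12/pi + 4/pi**3.
Hence b_3 = (2/3)·(-12/pi + 4/pi**3) = -8/pi + 8/(3*pi**3).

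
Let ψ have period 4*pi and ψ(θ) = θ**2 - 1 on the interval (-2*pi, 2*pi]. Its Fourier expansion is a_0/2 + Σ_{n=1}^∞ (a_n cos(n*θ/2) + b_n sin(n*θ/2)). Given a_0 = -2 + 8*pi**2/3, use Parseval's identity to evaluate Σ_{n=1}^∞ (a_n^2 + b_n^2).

Parseval: a_0^2/2 + Σ_{n≥1} (a_n^2+b_n^2) = (1/(2*pi)) ∫_{-2*pi}^{2*pi} ψ(θ)^2 dθ = -16*pi**2/3 + 2 + 32*pi**4/5.
Subtract a_0^2/2 = 2*(3 - 4*pi**2)**2/9: Σ (a_n^2+b_n^2) = 128*pi**4/45.

128*pi**4/45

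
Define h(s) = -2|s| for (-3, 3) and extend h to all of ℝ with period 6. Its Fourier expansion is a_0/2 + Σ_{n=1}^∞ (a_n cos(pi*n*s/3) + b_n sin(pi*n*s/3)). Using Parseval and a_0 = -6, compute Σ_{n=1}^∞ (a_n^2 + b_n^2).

6

Parseval: a_0^2/2 + Σ_{n≥1} (a_n^2+b_n^2) = 1/3 ∫_{-3}^{3} h(s)^2 ds = 24.
Subtract a_0^2/2 = 18: Σ (a_n^2+b_n^2) = 6.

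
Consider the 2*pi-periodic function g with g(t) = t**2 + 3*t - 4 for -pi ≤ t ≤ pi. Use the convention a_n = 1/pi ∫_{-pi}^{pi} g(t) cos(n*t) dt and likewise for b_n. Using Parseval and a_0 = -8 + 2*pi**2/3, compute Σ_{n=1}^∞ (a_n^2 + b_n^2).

Parseval: a_0^2/2 + Σ_{n≥1} (a_n^2+b_n^2) = 1/pi ∫_{-pi}^{pi} g(t)^2 dt = 2*pi**2/3 + 32 + 2*pi**4/5.
Subtract a_0^2/2 = 2*(12 - pi**2)**2/9: Σ (a_n^2+b_n^2) = pi**2*(8*pi**2/45 + 6).

pi**2*(8*pi**2/45 + 6)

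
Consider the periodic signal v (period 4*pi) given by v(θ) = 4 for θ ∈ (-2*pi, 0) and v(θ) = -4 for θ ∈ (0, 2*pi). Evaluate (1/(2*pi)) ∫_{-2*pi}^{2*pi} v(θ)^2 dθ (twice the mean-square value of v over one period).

32

(1/(2*pi)) ∫_{-2*pi}^{2*pi} v(θ)^2 dθ = (1/(2*pi)) · (64*pi) = 32.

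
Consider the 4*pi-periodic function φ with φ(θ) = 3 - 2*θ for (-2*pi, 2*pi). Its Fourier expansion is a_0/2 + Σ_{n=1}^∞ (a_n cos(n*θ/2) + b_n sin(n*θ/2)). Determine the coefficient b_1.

-8

b_1 = (1/(2*pi)) ∫_{-2*pi}^{2*pi} φ(θ) sin(θ/2) dθ.
Integrating by parts (boundary term plus one more integral), an antiderivative of (3 - 2*θ) sin(θ/2) is 4*θ*cos(θ/2) - 8*sin(θ/2) - 6*cos(θ/2); evaluating from -2*pi to 2*pi: ∫_{-2*pi}^{2*pi} (3 - 2*θ) sin(θ/2) dθ = (6 - 8*pi) - (6 + 8*pi) = -16*pi.
Hence b_1 = (1/(2*pi))·(-16*pi) = -8.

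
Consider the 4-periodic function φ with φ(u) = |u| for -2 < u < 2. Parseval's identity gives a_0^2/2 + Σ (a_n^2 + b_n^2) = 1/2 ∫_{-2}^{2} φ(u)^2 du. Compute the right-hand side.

8/3

1/2 ∫_{-2}^{2} φ(u)^2 du = 1/2 · (16/3) = 8/3.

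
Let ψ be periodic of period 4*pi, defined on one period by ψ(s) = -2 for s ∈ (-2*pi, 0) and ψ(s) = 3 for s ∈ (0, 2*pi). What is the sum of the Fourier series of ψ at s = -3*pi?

3

s = -3*pi differs from s = pi by -1 full period(s), and the series is 4*pi-periodic.
ψ is continuous at s = pi with value 3, so the series converges to 3 there.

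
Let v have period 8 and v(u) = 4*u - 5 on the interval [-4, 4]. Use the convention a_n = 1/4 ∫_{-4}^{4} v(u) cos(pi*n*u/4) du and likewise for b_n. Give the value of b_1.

32/pi

b_1 = 1/4 ∫_{-4}^{4} v(u) sin(pi*u/4) du.
Integrating by parts (boundary term plus one more integral), an antiderivative of (4*u - 5) sin(pi*u/4) is -16*u*cos(pi*u/4)/pi + 64*sin(pi*u/4)/pi**2 + 20*cos(pi*u/4)/pi; evaluating from -4 to 4: ∫_{-4}^{4} (4*u - 5) sin(pi*u/4) du = (44/pi) - (-84/pi) = 128/pi.
Hence b_1 = (1/4)·(128/pi) = 32/pi.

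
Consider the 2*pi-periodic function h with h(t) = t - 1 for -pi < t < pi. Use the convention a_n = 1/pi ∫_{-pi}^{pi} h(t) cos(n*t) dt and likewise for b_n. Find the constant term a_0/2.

a_0 = 1/pi ∫_{-pi}^{pi} h(t) dt = 1/pi · (-2*pi) = -2.
So the constant term a_0/2 = -1.

-1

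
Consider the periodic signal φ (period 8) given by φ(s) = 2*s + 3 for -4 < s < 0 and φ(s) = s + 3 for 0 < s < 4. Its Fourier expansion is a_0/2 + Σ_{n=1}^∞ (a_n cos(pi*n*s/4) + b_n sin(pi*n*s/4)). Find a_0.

4

a_0 = 1/4 ∫_{-4}^{4} φ(s) ds = 1/4 · (16) = 4.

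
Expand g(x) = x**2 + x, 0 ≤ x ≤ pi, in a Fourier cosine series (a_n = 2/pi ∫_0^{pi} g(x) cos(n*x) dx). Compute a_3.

a_3 = 2/pi ∫_0^{pi} (x**2 + x) cos(3*x) dx.
Integrating by parts twice (tabular method), an antiderivative of (x**2 + x) cos(3*x) is x**2*sin(3*x)/3 + x*sin(3*x)/3 + 2*x*cos(3*x)/9 - 2*sin(3*x)/27 + cos(3*x)/9; evaluating from 0 to pi: ∫_{0}^{pi} (x**2 + x) cos(3*x) dx = (-2*pi/9 - 1/9) - (1/9) = -2*pi/9 - 2/9.
Hence a_3 = (2/pi)·(-2*pi/9 - 2/9) = 4*(-pi - 1)/(9*pi).

4*(-pi - 1)/(9*pi)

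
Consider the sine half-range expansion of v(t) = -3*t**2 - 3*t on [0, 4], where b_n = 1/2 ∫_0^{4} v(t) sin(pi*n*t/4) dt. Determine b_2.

60/pi

b_2 = 1/2 ∫_0^{4} (-3*t**2 - 3*t) sin(pi*t/2) dt.
Integrating by parts twice (tabular method), an antiderivative of (-3*t**2 - 3*t) sin(pi*t/2) is 6*t**2*cos(pi*t/2)/pi - 24*t*sin(pi*t/2)/pi**2 + 6*t*cos(pi*t/2)/pi - 12*sin(pi*t/2)/pi**2 - 48*cos(pi*t/2)/pi**3; evaluating from 0 to 4: ∫_{0}^{4} (-3*t**2 - 3*t) sin(pi*t/2) dt = (-48/pi**3 + 120/pi) - (-48/pi**3) = 120/pi.
Hence b_2 = (1/2)·(120/pi) = 60/pi.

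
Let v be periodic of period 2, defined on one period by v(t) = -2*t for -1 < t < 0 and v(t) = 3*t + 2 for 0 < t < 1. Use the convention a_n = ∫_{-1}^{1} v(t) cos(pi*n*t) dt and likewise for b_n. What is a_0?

a_0 = ∫_{-1}^{1} v(t) dt = 9/2.

9/2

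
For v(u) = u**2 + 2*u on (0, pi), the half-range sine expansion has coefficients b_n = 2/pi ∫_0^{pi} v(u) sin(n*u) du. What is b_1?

-8/pi + 4 + 2*pi

b_1 = 2/pi ∫_0^{pi} (u**2 + 2*u) sin(u) du.
Integrating by parts twice (tabular method), an antiderivative of (u**2 + 2*u) sin(u) is -u**2*cos(u) + 2*u*sin(u) - 2*u*cos(u) + 2*sin(u) + 2*cos(u); evaluating from 0 to pi: ∫_{0}^{pi} (u**2 + 2*u) sin(u) du = (-2 + 2*pi + pi**2) - (2) = -4 + 2*pi + pi**2.
Hence b_1 = (2/pi)·(-4 + 2*pi + pi**2) = -8/pi + 4 + 2*pi.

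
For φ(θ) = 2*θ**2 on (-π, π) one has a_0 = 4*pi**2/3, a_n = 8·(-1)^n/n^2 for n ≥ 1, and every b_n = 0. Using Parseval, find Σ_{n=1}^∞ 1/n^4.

Parseval: a_0^2/2 + Σ a_n^2 = (1/π) ∫_{-π}^{π} φ(θ)^2 dθ = 8*pi**4/5.
Subtract a_0^2/2 = 8*pi**4/9: Σ a_n^2 = 32*pi**4/45.
Since a_n^2 = 64/n^4, Σ 1/n^4 = pi**4/90.

pi**4/90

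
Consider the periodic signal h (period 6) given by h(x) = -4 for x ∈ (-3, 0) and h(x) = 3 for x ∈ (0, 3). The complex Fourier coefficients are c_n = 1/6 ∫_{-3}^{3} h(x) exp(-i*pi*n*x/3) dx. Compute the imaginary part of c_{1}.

-7/pi

Since h is real-valued, Im(c_{1}) = -1/6 ∫_{-3}^{3} h(x) sin(pi*x/3) dx = -b_{1}/2.
Split the integral at the breakpoints.
Directly, an antiderivative of (-4) sin(pi*x/3) is 12*cos(pi*x/3)/pi; evaluating from -3 to 0: ∫_{-3}^{0} (-4) sin(pi*x/3) dx = (12/pi) - (-12/pi) = 24/pi.
Directly, an antiderivative of (3) sin(pi*x/3) is -9*cos(pi*x/3)/pi; evaluating from 0 to 3: ∫_{0}^{3} (3) sin(pi*x/3) dx = (9/pi) - (-9/pi) = 18/pi.
So ∫_{-3}^{3} h(x) sin(pi*x/3) dx = 42/pi.
Hence Im(c_{1}) = (-1/6)·(42/pi) = -7/pi.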